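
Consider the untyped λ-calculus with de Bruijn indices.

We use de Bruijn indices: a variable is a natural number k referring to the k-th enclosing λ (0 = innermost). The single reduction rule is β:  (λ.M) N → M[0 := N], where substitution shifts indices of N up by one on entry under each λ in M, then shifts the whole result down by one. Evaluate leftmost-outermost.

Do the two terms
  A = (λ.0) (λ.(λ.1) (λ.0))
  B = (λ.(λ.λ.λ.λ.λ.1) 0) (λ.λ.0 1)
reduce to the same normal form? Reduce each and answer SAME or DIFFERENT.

Answer: DIFFERENT — A ⇓ λ.0, B ⇓ λ.λ.λ.λ.1

Derivation:
Term A:
  start: (λ.0) (λ.(λ.1) (λ.0))
  [1] λ.(λ.1) (λ.0)
  [2] λ.0

Term B:
  start: (λ.(λ.λ.λ.λ.λ.1) 0) (λ.λ.0 1)
  [1] (λ.λ.λ.λ.λ.1) (λ.λ.0 1)
  [2] λ.λ.λ.λ.1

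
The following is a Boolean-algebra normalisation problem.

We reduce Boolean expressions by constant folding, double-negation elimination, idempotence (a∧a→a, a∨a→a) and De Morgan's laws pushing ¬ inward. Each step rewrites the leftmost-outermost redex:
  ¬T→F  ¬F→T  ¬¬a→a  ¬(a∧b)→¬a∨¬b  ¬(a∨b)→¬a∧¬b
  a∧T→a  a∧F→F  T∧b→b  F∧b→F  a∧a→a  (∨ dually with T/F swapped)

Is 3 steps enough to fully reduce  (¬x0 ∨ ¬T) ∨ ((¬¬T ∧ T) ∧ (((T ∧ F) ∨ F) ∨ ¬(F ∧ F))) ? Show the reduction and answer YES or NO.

Answer: NO — after 3 steps the term is ¬x0 ∨ (¬¬T ∧ (((T ∧ F) ∨ F) ∨ ¬(F ∧ F))), not yet normal

Derivation:
  start: (¬x0 ∨ ¬T) ∨ ((¬¬T ∧ T) ∧ (((T ∧ F) ∨ F) ∨ ¬(F ∧ F)))
  step 1: (¬x0 ∨ F) ∨ ((¬¬T ∧ T) ∧ (((T ∧ F) ∨ F) ∨ ¬(F ∧ F)))
  step 2: ¬x0 ∨ ((¬¬T ∧ T) ∧ (((T ∧ F) ∨ F) ∨ ¬(F ∧ F)))
  step 3: ¬x0 ∨ (¬¬T ∧ (((T ∧ F) ∨ F) ∨ ¬(F ∧ F)))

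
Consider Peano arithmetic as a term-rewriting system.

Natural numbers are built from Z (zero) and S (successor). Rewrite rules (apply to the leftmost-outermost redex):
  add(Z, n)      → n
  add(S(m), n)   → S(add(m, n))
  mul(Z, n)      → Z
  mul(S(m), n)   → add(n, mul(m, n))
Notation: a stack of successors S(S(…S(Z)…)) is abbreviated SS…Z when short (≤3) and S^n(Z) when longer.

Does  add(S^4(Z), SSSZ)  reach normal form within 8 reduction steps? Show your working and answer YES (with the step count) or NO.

Answer: YES — reaches normal form S^7(Z) in 5 ≤ 8 steps

Working:
  start: add(S^4(Z), SSSZ)
  [1] S(add(SSSZ, SSSZ))
  [2] S(S(add(SSZ, SSSZ)))
  [3] S(S(S(add(SZ, SSSZ))))
  [4] S(S(S(S(add(Z, SSSZ)))))
  [5] S^7(Z)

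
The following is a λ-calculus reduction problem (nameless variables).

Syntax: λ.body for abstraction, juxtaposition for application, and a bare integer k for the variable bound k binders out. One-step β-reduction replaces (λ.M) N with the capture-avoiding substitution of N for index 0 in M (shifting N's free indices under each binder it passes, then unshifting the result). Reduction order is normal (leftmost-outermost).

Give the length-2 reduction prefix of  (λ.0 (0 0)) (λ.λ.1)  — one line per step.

  start: (λ.0 (0 0)) (λ.λ.1)
  step 1: (λ.λ.1) ((λ.λ.1) (λ.λ.1))
  step 2: λ.(λ.λ.1) (λ.λ.1)

Answer: after 2 steps: λ.(λ.λ.1) (λ.λ.1)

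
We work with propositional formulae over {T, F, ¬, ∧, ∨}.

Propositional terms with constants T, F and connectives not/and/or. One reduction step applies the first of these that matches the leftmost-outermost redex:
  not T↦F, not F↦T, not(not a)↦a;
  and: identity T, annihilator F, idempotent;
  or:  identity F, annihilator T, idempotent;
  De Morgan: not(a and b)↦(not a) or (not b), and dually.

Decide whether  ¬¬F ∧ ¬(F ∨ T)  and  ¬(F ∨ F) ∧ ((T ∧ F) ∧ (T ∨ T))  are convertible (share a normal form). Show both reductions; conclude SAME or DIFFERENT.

Term A:
  start: ¬¬F ∧ ¬(F ∨ T)
  →1  F ∧ ¬(F ∨ T)
  →2  F

Term B:
  start: ¬(F ∨ F) ∧ ((T ∧ F) ∧ (T ∨ T))
  →1  (¬F ∧ ¬F) ∧ ((T ∧ F) ∧ (T ∨ T))
  →2  ¬F ∧ ((T ∧ F) ∧ (T ∨ T))
  →3  T ∧ ((T ∧ F) ∧ (T ∨ T))
  →4  (T ∧ F) ∧ (T ∨ T)
  →5  F ∧ (T ∨ T)
  →6  F

Answer: SAME — A ⇓ F, B ⇓ F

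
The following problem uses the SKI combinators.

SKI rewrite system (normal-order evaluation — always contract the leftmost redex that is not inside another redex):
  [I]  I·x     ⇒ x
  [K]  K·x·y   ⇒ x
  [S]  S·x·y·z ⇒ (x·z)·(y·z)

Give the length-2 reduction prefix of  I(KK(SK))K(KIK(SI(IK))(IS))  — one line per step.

  start: I(KK(SK))K(KIK(SI(IK))(IS))
  →1  KK(SK)K(KIK(SI(IK))(IS))
  →2  KK(KIK(SI(IK))(IS))

Answer: after 2 steps: KK(KIK(SI(IK))(IS))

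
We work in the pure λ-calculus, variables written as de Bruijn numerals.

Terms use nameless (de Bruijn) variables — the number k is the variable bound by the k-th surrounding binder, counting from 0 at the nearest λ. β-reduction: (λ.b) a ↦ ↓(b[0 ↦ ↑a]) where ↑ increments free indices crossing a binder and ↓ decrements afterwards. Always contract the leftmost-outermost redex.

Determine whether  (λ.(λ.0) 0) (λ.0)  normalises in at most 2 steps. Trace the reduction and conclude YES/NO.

  start: (λ.(λ.0) 0) (λ.0)
  [1] (λ.0) (λ.0)
  [2] λ.0

Answer: YES — reaches normal form λ.0 in 2 ≤ 2 steps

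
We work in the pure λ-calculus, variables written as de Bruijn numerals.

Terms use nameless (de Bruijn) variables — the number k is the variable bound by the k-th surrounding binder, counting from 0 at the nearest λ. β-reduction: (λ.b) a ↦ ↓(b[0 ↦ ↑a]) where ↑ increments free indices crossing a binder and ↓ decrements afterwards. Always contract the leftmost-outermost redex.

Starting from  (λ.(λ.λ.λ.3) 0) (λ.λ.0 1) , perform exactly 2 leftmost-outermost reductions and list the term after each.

Answer: after 2 steps: λ.λ.λ.λ.0 1

Working:
  start: (λ.(λ.λ.λ.3) 0) (λ.λ.0 1)
  →1  (λ.λ.λ.λ.λ.0 1) (λ.λ.0 1)
  →2  λ.λ.λ.λ.0 1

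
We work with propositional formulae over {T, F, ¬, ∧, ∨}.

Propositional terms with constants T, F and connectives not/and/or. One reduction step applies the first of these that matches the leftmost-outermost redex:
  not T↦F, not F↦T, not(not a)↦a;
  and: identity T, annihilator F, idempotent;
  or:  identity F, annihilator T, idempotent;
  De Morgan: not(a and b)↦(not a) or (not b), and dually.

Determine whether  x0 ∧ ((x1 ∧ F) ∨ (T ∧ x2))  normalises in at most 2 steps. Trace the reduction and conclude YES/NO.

  start: x0 ∧ ((x1 ∧ F) ∨ (T ∧ x2))
  step 1: x0 ∧ (F ∨ (T ∧ x2))
  step 2: x0 ∧ (T ∧ x2)

Answer: NO — after 2 steps the term is x0 ∧ (T ∧ x2), not yet normal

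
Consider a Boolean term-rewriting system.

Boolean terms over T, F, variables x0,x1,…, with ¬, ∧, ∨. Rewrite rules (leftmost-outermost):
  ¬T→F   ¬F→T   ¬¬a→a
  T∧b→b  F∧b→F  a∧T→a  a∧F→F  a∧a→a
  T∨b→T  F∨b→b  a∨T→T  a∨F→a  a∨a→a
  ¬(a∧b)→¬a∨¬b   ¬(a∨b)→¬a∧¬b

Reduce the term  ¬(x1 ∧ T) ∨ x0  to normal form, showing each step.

  start: ¬(x1 ∧ T) ∨ x0
  step 1: (¬x1 ∨ ¬T) ∨ x0
  step 2: (¬x1 ∨ F) ∨ x0
  step 3: ¬x1 ∨ x0

Answer: normal form = ¬x1 ∨ x0  (in 3 steps)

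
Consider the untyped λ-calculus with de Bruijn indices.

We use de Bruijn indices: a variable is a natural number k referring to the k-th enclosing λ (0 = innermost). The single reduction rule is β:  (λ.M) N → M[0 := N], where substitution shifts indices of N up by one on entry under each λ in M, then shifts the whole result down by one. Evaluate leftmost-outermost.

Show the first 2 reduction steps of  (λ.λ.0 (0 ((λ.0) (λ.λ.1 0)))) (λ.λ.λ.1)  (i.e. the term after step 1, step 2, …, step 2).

Answer: after 2 steps: λ.0 (0 (λ.λ.1 0))

Derivation:
  start: (λ.λ.0 (0 ((λ.0) (λ.λ.1 0)))) (λ.λ.λ.1)
  →1  λ.0 (0 ((λ.0) (λ.λ.1 0)))
  →2  λ.0 (0 (λ.λ.1 0))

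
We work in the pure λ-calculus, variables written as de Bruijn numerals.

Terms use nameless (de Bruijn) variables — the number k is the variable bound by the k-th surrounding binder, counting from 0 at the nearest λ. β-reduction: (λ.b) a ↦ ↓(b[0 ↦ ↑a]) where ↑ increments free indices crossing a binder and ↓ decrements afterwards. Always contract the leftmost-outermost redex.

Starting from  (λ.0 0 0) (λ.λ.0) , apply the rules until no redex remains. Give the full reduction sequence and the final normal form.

Answer: normal form = λ.λ.0  (in 3 steps)

Reduction:
  start: (λ.0 0 0) (λ.λ.0)
  step 1: (λ.λ.0) (λ.λ.0) (λ.λ.0)
  step 2: (λ.0) (λ.λ.0)
  step 3: λ.λ.0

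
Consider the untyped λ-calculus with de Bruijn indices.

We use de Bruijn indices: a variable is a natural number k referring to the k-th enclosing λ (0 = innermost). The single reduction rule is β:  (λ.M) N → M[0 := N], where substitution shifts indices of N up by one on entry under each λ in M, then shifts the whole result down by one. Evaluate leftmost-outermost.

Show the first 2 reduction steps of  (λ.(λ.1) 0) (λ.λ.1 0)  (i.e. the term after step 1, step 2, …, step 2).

  start: (λ.(λ.1) 0) (λ.λ.1 0)
  →1  (λ.λ.λ.1 0) (λ.λ.1 0)
  →2  λ.λ.1 0

Answer: after 2 steps: λ.λ.1 0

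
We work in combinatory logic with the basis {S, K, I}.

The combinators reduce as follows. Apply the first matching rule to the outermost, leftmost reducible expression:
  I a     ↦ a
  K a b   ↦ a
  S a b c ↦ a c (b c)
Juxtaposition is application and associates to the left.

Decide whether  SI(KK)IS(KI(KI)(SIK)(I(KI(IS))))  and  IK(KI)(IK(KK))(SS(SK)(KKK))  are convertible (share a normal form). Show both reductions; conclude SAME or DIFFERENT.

Term A:
  start: SI(KK)IS(KI(KI)(SIK)(I(KI(IS))))
  →1  II(KKI)S(KI(KI)(SIK)(I(KI(IS))))
  →2  I(KKI)S(KI(KI)(SIK)(I(KI(IS))))
  →3  KKIS(KI(KI)(SIK)(I(KI(IS))))
  →4  KS(KI(KI)(SIK)(I(KI(IS))))
  →5  S

Term B:
  start: IK(KI)(IK(KK))(SS(SK)(KKK))
  →1  K(KI)(IK(KK))(SS(SK)(KKK))
  →2  KI(SS(SK)(KKK))
  →3  I

Answer: DIFFERENT — A ⇓ S, B ⇓ I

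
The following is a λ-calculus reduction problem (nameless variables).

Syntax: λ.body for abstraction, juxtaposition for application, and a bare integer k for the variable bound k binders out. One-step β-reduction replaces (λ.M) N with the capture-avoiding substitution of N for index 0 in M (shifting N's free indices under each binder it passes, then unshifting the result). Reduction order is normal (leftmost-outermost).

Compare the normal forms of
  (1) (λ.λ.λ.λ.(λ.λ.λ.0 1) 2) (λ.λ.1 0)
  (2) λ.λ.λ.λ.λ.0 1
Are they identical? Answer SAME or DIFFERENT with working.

Term A:
  start: (λ.λ.λ.λ.(λ.λ.λ.0 1) 2) (λ.λ.1 0)
  →1  λ.λ.λ.(λ.λ.λ.0 1) 2
  →2  λ.λ.λ.λ.λ.0 1

Term B:
  start: λ.λ.λ.λ.λ.0 1

Answer: SAME — A ⇓ λ.λ.λ.λ.λ.0 1, B ⇓ λ.λ.λ.λ.λ.0 1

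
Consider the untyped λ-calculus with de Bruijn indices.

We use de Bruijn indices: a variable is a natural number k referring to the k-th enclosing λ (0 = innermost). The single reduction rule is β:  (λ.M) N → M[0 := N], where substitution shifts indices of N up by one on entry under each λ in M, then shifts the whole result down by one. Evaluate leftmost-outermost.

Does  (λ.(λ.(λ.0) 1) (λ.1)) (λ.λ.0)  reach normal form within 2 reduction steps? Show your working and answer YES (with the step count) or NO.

  start: (λ.(λ.(λ.0) 1) (λ.1)) (λ.λ.0)
  →1  (λ.(λ.0) (λ.λ.0)) (λ.λ.λ.0)
  →2  (λ.0) (λ.λ.0)

Answer: NO — after 2 steps the term is (λ.0) (λ.λ.0), not yet normal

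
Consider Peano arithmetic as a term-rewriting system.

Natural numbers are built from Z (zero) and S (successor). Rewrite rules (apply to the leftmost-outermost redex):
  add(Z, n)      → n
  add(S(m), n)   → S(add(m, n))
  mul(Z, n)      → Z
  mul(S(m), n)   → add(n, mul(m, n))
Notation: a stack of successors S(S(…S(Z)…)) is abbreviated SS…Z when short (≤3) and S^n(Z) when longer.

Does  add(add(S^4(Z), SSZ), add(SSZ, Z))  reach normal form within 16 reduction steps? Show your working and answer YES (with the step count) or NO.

Answer: YES — reaches normal form S^8(Z) in 15 ≤ 16 steps

Reduction:
  start: add(add(S^4(Z), SSZ), add(SSZ, Z))
  step 1: add(S(add(SSSZ, SSZ)), add(SSZ, Z))
  step 2: S(add(add(SSSZ, SSZ), add(SSZ, Z)))
  step 3: S(add(S(add(SSZ, SSZ)), add(SSZ, Z)))
  step 4: S(S(add(add(SSZ, SSZ), add(SSZ, Z))))
  step 5: S(S(add(S(add(SZ, SSZ)), add(SSZ, Z))))
  step 6: S(S(S(add(add(SZ, SSZ), add(SSZ, Z)))))
  step 7: S(S(S(add(S(add(Z, SSZ)), add(SSZ, Z)))))
  step 8: S(S(S(S(add(add(Z, SSZ), add(SSZ, Z))))))
  step 9: S(S(S(S(add(SSZ, add(SSZ, Z))))))
  step 10: S(S(S(S(S(add(SZ, add(SSZ, Z)))))))
  step 11: S(S(S(S(S(S(add(Z, add(SSZ, Z))))))))
  step 12: S(S(S(S(S(S(add(SSZ, Z)))))))
  step 13: S(S(S(S(S(S(S(add(SZ, Z))))))))
  step 14: S(S(S(S(S(S(S(S(add(Z, Z)))))))))
  step 15: S^8(Z)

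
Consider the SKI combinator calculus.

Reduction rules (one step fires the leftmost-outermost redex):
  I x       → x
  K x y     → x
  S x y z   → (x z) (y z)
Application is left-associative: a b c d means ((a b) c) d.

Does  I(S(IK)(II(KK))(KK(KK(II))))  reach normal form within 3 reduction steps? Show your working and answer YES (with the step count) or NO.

  start: I(S(IK)(II(KK))(KK(KK(II))))
  step 1: S(IK)(II(KK))(KK(KK(II)))
  step 2: IK(KK(KK(II)))(II(KK)(KK(KK(II))))
  step 3: K(KK(KK(II)))(II(KK)(KK(KK(II))))

Answer: NO — after 3 steps the term is K(KK(KK(II)))(II(KK)(KK(KK(II)))), not yet normal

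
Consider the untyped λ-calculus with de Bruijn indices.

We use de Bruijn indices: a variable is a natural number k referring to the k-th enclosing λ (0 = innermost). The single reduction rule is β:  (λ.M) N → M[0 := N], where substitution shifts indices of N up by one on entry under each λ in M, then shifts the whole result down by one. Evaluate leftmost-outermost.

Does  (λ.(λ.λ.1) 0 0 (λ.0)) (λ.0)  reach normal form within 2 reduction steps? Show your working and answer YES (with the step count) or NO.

Answer: NO — after 2 steps the term is (λ.λ.0) (λ.0) (λ.0), not yet normal

Reduction:
  start: (λ.(λ.λ.1) 0 0 (λ.0)) (λ.0)
  step 1: (λ.λ.1) (λ.0) (λ.0) (λ.0)
  step 2: (λ.λ.0) (λ.0) (λ.0)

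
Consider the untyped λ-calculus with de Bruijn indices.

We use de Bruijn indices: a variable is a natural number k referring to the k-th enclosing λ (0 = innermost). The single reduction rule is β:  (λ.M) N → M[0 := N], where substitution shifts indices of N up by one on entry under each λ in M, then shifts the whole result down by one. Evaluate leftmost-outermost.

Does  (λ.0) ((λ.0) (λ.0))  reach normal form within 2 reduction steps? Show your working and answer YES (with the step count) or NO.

Answer: YES — reaches normal form λ.0 in 2 ≤ 2 steps

Reduction:
  start: (λ.0) ((λ.0) (λ.0))
  step 1: (λ.0) (λ.0)
  step 2: λ.0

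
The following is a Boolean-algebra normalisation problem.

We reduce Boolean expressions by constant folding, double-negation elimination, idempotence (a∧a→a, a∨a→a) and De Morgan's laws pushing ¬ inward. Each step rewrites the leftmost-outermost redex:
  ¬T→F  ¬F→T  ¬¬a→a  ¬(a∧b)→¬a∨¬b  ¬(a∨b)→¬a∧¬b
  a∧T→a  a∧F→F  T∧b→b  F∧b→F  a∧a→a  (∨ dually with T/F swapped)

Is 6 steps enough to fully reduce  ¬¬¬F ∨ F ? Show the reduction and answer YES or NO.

  start: ¬¬¬F ∨ F
  [1] ¬¬¬F
  [2] ¬F
  [3] T

Answer: YES — reaches normal form T in 3 ≤ 6 steps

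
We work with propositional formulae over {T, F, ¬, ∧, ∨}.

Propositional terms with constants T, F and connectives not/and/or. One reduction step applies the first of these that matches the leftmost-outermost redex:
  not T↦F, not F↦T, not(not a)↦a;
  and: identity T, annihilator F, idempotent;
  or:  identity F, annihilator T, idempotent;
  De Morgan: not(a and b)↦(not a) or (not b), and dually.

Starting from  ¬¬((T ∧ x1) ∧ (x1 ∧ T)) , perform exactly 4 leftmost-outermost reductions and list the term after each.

Answer: after 4 steps: x1

Reduction:
  start: ¬¬((T ∧ x1) ∧ (x1 ∧ T))
  step 1: (T ∧ x1) ∧ (x1 ∧ T)
  step 2: x1 ∧ (x1 ∧ T)
  step 3: x1 ∧ x1
  step 4: x1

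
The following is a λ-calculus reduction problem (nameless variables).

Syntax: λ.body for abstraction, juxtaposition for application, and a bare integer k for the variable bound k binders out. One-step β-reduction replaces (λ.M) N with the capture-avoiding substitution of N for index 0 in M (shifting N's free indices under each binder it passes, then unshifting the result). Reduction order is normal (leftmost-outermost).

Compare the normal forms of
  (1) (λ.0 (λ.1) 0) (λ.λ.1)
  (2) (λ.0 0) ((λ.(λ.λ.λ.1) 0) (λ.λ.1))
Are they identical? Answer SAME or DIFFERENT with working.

Term A:
  start: (λ.0 (λ.1) 0) (λ.λ.1)
  step 1: (λ.λ.1) (λ.λ.λ.1) (λ.λ.1)
  step 2: (λ.λ.λ.λ.1) (λ.λ.1)
  step 3: λ.λ.λ.1

Term B:
  start: (λ.0 0) ((λ.(λ.λ.λ.1) 0) (λ.λ.1))
  step 1: (λ.(λ.λ.λ.1) 0) (λ.λ.1) ((λ.(λ.λ.λ.1) 0) (λ.λ.1))
  step 2: (λ.λ.λ.1) (λ.λ.1) ((λ.(λ.λ.λ.1) 0) (λ.λ.1))
  step 3: (λ.λ.1) ((λ.(λ.λ.λ.1) 0) (λ.λ.1))
  step 4: λ.(λ.(λ.λ.λ.1) 0) (λ.λ.1)
  step 5: λ.(λ.λ.λ.1) (λ.λ.1)
  step 6: λ.λ.λ.1

Answer: SAME — A ⇓ λ.λ.λ.1, B ⇓ λ.λ.λ.1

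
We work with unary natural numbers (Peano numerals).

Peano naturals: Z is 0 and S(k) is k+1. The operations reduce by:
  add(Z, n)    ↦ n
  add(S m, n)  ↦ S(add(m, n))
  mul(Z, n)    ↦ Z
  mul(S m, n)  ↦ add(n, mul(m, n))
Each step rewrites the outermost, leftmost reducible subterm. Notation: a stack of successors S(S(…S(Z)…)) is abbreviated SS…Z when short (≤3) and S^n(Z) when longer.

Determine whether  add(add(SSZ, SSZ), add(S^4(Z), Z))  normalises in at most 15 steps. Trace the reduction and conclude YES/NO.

Answer: YES — reaches normal form S^8(Z) in 13 ≤ 15 steps

Derivation:
  start: add(add(SSZ, SSZ), add(S^4(Z), Z))
  →1  add(S(add(SZ, SSZ)), add(S^4(Z), Z))
  →2  S(add(add(SZ, SSZ), add(S^4(Z), Z)))
  →3  S(add(S(add(Z, SSZ)), add(S^4(Z), Z)))
  →4  S(S(add(add(Z, SSZ), add(S^4(Z), Z))))
  →5  S(S(add(SSZ, add(S^4(Z), Z))))
  →6  S(S(S(add(SZ, add(S^4(Z), Z)))))
  →7  S(S(S(S(add(Z, add(S^4(Z), Z))))))
  →8  S(S(S(S(add(S^4(Z), Z)))))
  →9  S(S(S(S(S(add(SSSZ, Z))))))
  →10  S(S(S(S(S(S(add(SSZ, Z)))))))
  →11  S(S(S(S(S(S(S(add(SZ, Z))))))))
  →12  S(S(S(S(S(S(S(S(add(Z, Z)))))))))
  →13  S^8(Z)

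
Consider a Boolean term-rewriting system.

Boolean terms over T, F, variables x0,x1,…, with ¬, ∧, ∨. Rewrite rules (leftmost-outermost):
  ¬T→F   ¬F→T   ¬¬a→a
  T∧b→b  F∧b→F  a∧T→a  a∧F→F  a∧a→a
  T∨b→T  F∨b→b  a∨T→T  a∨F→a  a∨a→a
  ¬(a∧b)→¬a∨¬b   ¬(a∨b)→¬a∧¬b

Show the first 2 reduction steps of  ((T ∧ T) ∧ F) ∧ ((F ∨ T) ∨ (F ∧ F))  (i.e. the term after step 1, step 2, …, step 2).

  start: ((T ∧ T) ∧ F) ∧ ((F ∨ T) ∨ (F ∧ F))
  [1] F ∧ ((F ∨ T) ∨ (F ∧ F))
  [2] F

Answer: after 2 steps: F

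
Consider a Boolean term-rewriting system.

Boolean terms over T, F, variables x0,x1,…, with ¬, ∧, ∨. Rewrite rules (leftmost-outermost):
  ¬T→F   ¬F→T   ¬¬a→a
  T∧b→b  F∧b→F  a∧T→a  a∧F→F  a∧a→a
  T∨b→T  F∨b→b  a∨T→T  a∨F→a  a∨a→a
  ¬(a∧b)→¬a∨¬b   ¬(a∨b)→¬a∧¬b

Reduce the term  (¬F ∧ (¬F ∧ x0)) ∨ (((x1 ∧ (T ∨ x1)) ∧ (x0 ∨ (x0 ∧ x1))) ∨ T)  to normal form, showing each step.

  start: (¬F ∧ (¬F ∧ x0)) ∨ (((x1 ∧ (T ∨ x1)) ∧ (x0 ∨ (x0 ∧ x1))) ∨ T)
  step 1: (T ∧ (¬F ∧ x0)) ∨ (((x1 ∧ (T ∨ x1)) ∧ (x0 ∨ (x0 ∧ x1))) ∨ T)
  step 2: (¬F ∧ x0) ∨ (((x1 ∧ (T ∨ x1)) ∧ (x0 ∨ (x0 ∧ x1))) ∨ T)
  step 3: (T ∧ x0) ∨ (((x1 ∧ (T ∨ x1)) ∧ (x0 ∨ (x0 ∧ x1))) ∨ T)
  step 4: x0 ∨ (((x1 ∧ (T ∨ x1)) ∧ (x0 ∨ (x0 ∧ x1))) ∨ T)
  step 5: x0 ∨ T
  step 6: T

Answer: normal form = T  (in 6 steps)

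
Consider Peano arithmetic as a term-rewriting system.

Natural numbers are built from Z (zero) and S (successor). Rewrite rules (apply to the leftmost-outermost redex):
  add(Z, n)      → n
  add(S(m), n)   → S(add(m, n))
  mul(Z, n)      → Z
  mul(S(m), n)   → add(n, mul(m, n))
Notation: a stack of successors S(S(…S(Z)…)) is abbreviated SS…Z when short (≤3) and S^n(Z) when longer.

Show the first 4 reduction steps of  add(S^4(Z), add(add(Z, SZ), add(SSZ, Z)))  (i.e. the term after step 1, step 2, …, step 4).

Answer: after 4 steps: S(S(S(S(add(Z, add(add(Z, SZ), add(SSZ, Z)))))))

Derivation:
  start: add(S^4(Z), add(add(Z, SZ), add(SSZ, Z)))
  step 1: S(add(SSSZ, add(add(Z, SZ), add(SSZ, Z))))
  step 2: S(S(add(SSZ, add(add(Z, SZ), add(SSZ, Z)))))
  step 3: S(S(S(add(SZ, add(add(Z, SZ), add(SSZ, Z))))))
  step 4: S(S(S(S(add(Z, add(add(Z, SZ), add(SSZ, Z)))))))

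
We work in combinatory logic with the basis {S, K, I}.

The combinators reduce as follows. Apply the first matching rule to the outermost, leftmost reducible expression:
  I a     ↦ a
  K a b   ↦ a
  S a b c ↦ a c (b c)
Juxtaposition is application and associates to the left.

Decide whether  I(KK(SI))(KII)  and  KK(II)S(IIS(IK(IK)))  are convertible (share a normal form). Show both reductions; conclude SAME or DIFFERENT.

Answer: DIFFERENT — A ⇓ KI, B ⇓ S

Reduction:
Term A:
  start: I(KK(SI))(KII)
  →1  KK(SI)(KII)
  →2  K(KII)
  →3  KI

Term B:
  start: KK(II)S(IIS(IK(IK)))
  →1  KS(IIS(IK(IK)))
  →2  S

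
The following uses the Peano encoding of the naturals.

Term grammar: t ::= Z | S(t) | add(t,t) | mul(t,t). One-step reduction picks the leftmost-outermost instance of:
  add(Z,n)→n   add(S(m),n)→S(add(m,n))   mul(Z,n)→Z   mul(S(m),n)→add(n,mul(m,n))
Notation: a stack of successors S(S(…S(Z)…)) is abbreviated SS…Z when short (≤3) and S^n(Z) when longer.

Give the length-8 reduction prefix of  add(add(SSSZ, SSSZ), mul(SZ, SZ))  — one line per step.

Answer: after 8 steps: S(S(S(S(add(SSZ, mul(SZ, SZ))))))

Reduction:
  start: add(add(SSSZ, SSSZ), mul(SZ, SZ))
  [1] add(S(add(SSZ, SSSZ)), mul(SZ, SZ))
  [2] S(add(add(SSZ, SSSZ), mul(SZ, SZ)))
  [3] S(add(S(add(SZ, SSSZ)), mul(SZ, SZ)))
  [4] S(S(add(add(SZ, SSSZ), mul(SZ, SZ))))
  [5] S(S(add(S(add(Z, SSSZ)), mul(SZ, SZ))))
  [6] S(S(S(add(add(Z, SSSZ), mul(SZ, SZ)))))
  [7] S(S(S(add(SSSZ, mul(SZ, SZ)))))
  [8] S(S(S(S(add(SSZ, mul(SZ, SZ))))))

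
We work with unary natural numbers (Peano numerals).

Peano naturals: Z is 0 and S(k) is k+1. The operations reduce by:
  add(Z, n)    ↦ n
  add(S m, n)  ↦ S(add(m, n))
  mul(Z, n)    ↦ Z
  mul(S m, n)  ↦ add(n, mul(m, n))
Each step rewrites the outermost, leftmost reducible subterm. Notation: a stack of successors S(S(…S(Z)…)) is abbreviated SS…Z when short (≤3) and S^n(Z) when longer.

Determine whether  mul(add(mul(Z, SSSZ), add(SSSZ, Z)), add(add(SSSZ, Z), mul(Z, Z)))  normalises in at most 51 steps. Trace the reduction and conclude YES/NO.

Answer: YES — reaches normal form S^9(Z) in 49 ≤ 51 steps

Working:
  start: mul(add(mul(Z, SSSZ), add(SSSZ, Z)), add(add(SSSZ, Z), mul(Z, Z)))
  [1] mul(add(Z, add(SSSZ, Z)), add(add(SSSZ, Z), mul(Z, Z)))
  [2] mul(add(SSSZ, Z), add(add(SSSZ, Z), mul(Z, Z)))
  [3] mul(S(add(SSZ, Z)), add(add(SSSZ, Z), mul(Z, Z)))
  [4] add(add(add(SSSZ, Z), mul(Z, Z)), mul(add(SSZ, Z), add(add(SSSZ, Z), mul(Z, Z))))
  [5] add(add(S(add(SSZ, Z)), mul(Z, Z)), mul(add(SSZ, Z), add(add(SSSZ, Z), mul(Z, Z))))
  [6] add(S(add(add(SSZ, Z), mul(Z, Z))), mul(add(SSZ, Z), add(add(SSSZ, Z), mul(Z, Z))))
  [7] S(add(add(add(SSZ, Z), mul(Z, Z)), mul(add(SSZ, Z), add(add(SSSZ, Z), mul(Z, Z)))))
  [8] S(add(add(S(add(SZ, Z)), mul(Z, Z)), mul(add(SSZ, Z), add(add(SSSZ, Z), mul(Z, Z)))))
  [9] S(add(S(add(add(SZ, Z), mul(Z, Z))), mul(add(SSZ, Z), add(add(SSSZ, Z), mul(Z, Z)))))
  [10] S(S(add(add(add(SZ, Z), mul(Z, Z)), mul(add(SSZ, Z), add(add(SSSZ, Z), mul(Z, Z))))))
  [11] S(S(add(add(S(add(Z, Z)), mul(Z, Z)), mul(add(SSZ, Z), add(add(SSSZ, Z), mul(Z, Z))))))
  [12] S(S(add(S(add(add(Z, Z), mul(Z, Z))), mul(add(SSZ, Z), add(add(SSSZ, Z), mul(Z, Z))))))
  [13] S(S(S(add(add(add(Z, Z), mul(Z, Z)), mul(add(SSZ, Z), add(add(SSSZ, Z), mul(Z, Z)))))))
  [14] S(S(S(add(add(Z, mul(Z, Z)), mul(add(SSZ, Z), add(add(SSSZ, Z), mul(Z, Z)))))))
  [15] S(S(S(add(mul(Z, Z), mul(add(SSZ, Z), add(add(SSSZ, Z), mul(Z, Z)))))))
  [16] S(S(S(add(Z, mul(add(SSZ, Z), add(add(SSSZ, Z), mul(Z, Z)))))))
  [17] S(S(S(mul(add(SSZ, Z), add(add(SSSZ, Z), mul(Z, Z))))))
  [18] S(S(S(mul(S(add(SZ, Z)), add(add(SSSZ, Z), mul(Z, Z))))))
  [19] S(S(S(add(add(add(SSSZ, Z), mul(Z, Z)), mul(add(SZ, Z), add(add(SSSZ, Z), mul(Z, Z)))))))
  [20] S(S(S(add(add(S(add(SSZ, Z)), mul(Z, Z)), mul(add(SZ, Z), add(add(SSSZ, Z), mul(Z, Z)))))))
  [21] S(S(S(add(S(add(add(SSZ, Z), mul(Z, Z))), mul(add(SZ, Z), add(add(SSSZ, Z), mul(Z, Z)))))))
  [22] S(S(S(S(add(add(add(SSZ, Z), mul(Z, Z)), mul(add(SZ, Z), add(add(SSSZ, Z), mul(Z, Z))))))))
  [23] S(S(S(S(add(add(S(add(SZ, Z)), mul(Z, Z)), mul(add(SZ, Z), add(add(SSSZ, Z), mul(Z, Z))))))))
  [24] S(S(S(S(add(S(add(add(SZ, Z), mul(Z, Z))), mul(add(SZ, Z), add(add(SSSZ, Z), mul(Z, Z))))))))
  [25] S(S(S(S(S(add(add(add(SZ, Z), mul(Z, Z)), mul(add(SZ, Z), add(add(SSSZ, Z), mul(Z, Z)))))))))
  [26] S(S(S(S(S(add(add(S(add(Z, Z)), mul(Z, Z)), mul(add(SZ, Z), add(add(SSSZ, Z), mul(Z, Z)))))))))
  [27] S(S(S(S(S(add(S(add(add(Z, Z), mul(Z, Z))), mul(add(SZ, Z), add(add(SSSZ, Z), mul(Z, Z)))))))))
  [28] S(S(S(S(S(S(add(add(add(Z, Z), mul(Z, Z)), mul(add(SZ, Z), add(add(SSSZ, Z), mul(Z, Z))))))))))
  [29] S(S(S(S(S(S(add(add(Z, mul(Z, Z)), mul(add(SZ, Z), add(add(SSSZ, Z), mul(Z, Z))))))))))
  [30] S(S(S(S(S(S(add(mul(Z, Z), mul(add(SZ, Z), add(add(SSSZ, Z), mul(Z, Z))))))))))
  [31] S(S(S(S(S(S(add(Z, mul(add(SZ, Z), add(add(SSSZ, Z), mul(Z, Z))))))))))
  [32] S(S(S(S(S(S(mul(add(SZ, Z), add(add(SSSZ, Z), mul(Z, Z)))))))))
  [33] S(S(S(S(S(S(mul(S(add(Z, Z)), add(add(SSSZ, Z), mul(Z, Z)))))))))
  [34] S(S(S(S(S(S(add(add(add(SSSZ, Z), mul(Z, Z)), mul(add(Z, Z), add(add(SSSZ, Z), mul(Z, Z))))))))))
  [35] S(S(S(S(S(S(add(add(S(add(SSZ, Z)), mul(Z, Z)), mul(add(Z, Z), add(add(SSSZ, Z), mul(Z, Z))))))))))
  [36] S(S(S(S(S(S(add(S(add(add(SSZ, Z), mul(Z, Z))), mul(add(Z, Z), add(add(SSSZ, Z), mul(Z, Z))))))))))
  [37] S(S(S(S(S(S(S(add(add(add(SSZ, Z), mul(Z, Z)), mul(add(Z, Z), add(add(SSSZ, Z), mul(Z, Z)))))))))))
  [38] S(S(S(S(S(S(S(add(add(S(add(SZ, Z)), mul(Z, Z)), mul(add(Z, Z), add(add(SSSZ, Z), mul(Z, Z)))))))))))
  [39] S(S(S(S(S(S(S(add(S(add(add(SZ, Z), mul(Z, Z))), mul(add(Z, Z), add(add(SSSZ, Z), mul(Z, Z)))))))))))
  [40] S(S(S(S(S(S(S(S(add(add(add(SZ, Z), mul(Z, Z)), mul(add(Z, Z), add(add(SSSZ, Z), mul(Z, Z))))))))))))
  [41] S(S(S(S(S(S(S(S(add(add(S(add(Z, Z)), mul(Z, Z)), mul(add(Z, Z), add(add(SSSZ, Z), mul(Z, Z))))))))))))
  [42] S(S(S(S(S(S(S(S(add(S(add(add(Z, Z), mul(Z, Z))), mul(add(Z, Z), add(add(SSSZ, Z), mul(Z, Z))))))))))))
  [43] S(S(S(S(S(S(S(S(S(add(add(add(Z, Z), mul(Z, Z)), mul(add(Z, Z), add(add(SSSZ, Z), mul(Z, Z)))))))))))))
  [44] S(S(S(S(S(S(S(S(S(add(add(Z, mul(Z, Z)), mul(add(Z, Z), add(add(SSSZ, Z), mul(Z, Z)))))))))))))
  [45] S(S(S(S(S(S(S(S(S(add(mul(Z, Z), mul(add(Z, Z), add(add(SSSZ, Z), mul(Z, Z)))))))))))))
  [46] S(S(S(S(S(S(S(S(S(add(Z, mul(add(Z, Z), add(add(SSSZ, Z), mul(Z, Z)))))))))))))
  [47] S(S(S(S(S(S(S(S(S(mul(add(Z, Z), add(add(SSSZ, Z), mul(Z, Z))))))))))))
  [48] S(S(S(S(S(S(S(S(S(mul(Z, add(add(SSSZ, Z), mul(Z, Z))))))))))))
  [49] S^9(Z)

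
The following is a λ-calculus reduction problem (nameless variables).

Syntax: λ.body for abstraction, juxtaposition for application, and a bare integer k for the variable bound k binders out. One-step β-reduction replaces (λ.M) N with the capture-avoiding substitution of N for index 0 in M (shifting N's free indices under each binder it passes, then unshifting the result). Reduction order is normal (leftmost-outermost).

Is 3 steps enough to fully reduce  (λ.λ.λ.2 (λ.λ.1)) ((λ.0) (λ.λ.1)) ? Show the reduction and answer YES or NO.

  start: (λ.λ.λ.2 (λ.λ.1)) ((λ.0) (λ.λ.1))
  step 1: λ.λ.(λ.0) (λ.λ.1) (λ.λ.1)
  step 2: λ.λ.(λ.λ.1) (λ.λ.1)
  step 3: λ.λ.λ.λ.λ.1

Answer: YES — reaches normal form λ.λ.λ.λ.λ.1 in 3 ≤ 3 steps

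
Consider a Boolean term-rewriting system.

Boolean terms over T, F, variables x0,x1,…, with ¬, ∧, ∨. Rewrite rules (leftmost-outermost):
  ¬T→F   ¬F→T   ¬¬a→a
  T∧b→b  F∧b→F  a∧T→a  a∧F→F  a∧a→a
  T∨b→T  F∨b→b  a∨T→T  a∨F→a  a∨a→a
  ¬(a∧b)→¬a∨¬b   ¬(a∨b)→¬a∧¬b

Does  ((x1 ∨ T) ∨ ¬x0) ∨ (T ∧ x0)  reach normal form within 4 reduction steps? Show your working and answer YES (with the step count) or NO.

Answer: YES — reaches normal form T in 3 ≤ 4 steps

Working:
  start: ((x1 ∨ T) ∨ ¬x0) ∨ (T ∧ x0)
  [1] (T ∨ ¬x0) ∨ (T ∧ x0)
  [2] T ∨ (T ∧ x0)
  [3] T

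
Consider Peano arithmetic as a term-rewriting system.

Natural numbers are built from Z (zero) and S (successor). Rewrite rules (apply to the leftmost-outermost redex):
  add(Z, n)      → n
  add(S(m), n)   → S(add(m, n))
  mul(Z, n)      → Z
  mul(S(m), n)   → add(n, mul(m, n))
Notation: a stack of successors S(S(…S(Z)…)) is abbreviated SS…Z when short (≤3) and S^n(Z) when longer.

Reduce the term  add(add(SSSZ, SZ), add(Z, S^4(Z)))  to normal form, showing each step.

Answer: normal form = S^8(Z)  (in 10 steps)

Reduction:
  start: add(add(SSSZ, SZ), add(Z, S^4(Z)))
  step 1: add(S(add(SSZ, SZ)), add(Z, S^4(Z)))
  step 2: S(add(add(SSZ, SZ), add(Z, S^4(Z))))
  step 3: S(add(S(add(SZ, SZ)), add(Z, S^4(Z))))
  step 4: S(S(add(add(SZ, SZ), add(Z, S^4(Z)))))
  step 5: S(S(add(S(add(Z, SZ)), add(Z, S^4(Z)))))
  step 6: S(S(S(add(add(Z, SZ), add(Z, S^4(Z))))))
  step 7: S(S(S(add(SZ, add(Z, S^4(Z))))))
  step 8: S(S(S(S(add(Z, add(Z, S^4(Z)))))))
  step 9: S(S(S(S(add(Z, S^4(Z))))))
  step 10: S^8(Z)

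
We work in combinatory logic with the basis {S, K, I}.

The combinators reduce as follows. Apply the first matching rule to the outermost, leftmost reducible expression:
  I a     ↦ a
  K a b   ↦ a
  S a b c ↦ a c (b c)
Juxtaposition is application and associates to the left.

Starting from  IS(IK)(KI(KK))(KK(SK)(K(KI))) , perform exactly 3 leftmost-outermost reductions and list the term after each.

Answer: after 3 steps: K(KK(SK)(K(KI)))(KI(KK)(KK(SK)(K(KI))))

Working:
  start: IS(IK)(KI(KK))(KK(SK)(K(KI)))
  step 1: S(IK)(KI(KK))(KK(SK)(K(KI)))
  step 2: IK(KK(SK)(K(KI)))(KI(KK)(KK(SK)(K(KI))))
  step 3: K(KK(SK)(K(KI)))(KI(KK)(KK(SK)(K(KI))))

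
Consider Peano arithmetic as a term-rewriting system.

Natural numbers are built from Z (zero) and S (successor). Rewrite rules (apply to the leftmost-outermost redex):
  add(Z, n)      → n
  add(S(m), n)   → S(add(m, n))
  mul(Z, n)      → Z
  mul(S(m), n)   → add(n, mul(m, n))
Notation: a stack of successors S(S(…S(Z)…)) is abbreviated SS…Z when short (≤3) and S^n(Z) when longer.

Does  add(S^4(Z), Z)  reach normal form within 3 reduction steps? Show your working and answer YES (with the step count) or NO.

  start: add(S^4(Z), Z)
  step 1: S(add(SSSZ, Z))
  step 2: S(S(add(SSZ, Z)))
  step 3: S(S(S(add(SZ, Z))))

Answer: NO — after 3 steps the term is S(S(S(add(SZ, Z)))), not yet normal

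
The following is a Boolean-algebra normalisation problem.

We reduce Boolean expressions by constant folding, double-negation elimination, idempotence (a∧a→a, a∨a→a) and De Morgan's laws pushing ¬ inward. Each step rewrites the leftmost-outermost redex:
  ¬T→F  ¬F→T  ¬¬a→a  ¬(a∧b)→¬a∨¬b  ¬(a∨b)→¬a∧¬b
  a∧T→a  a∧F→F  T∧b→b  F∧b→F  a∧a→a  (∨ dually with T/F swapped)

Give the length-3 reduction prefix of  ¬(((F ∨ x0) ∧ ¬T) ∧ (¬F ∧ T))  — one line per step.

Answer: after 3 steps: ((¬F ∧ ¬x0) ∨ ¬¬T) ∨ ¬(¬F ∧ T)

Reduction:
  start: ¬(((F ∨ x0) ∧ ¬T) ∧ (¬F ∧ T))
  [1] ¬((F ∨ x0) ∧ ¬T) ∨ ¬(¬F ∧ T)
  [2] (¬(F ∨ x0) ∨ ¬¬T) ∨ ¬(¬F ∧ T)
  [3] ((¬F ∧ ¬x0) ∨ ¬¬T) ∨ ¬(¬F ∧ T)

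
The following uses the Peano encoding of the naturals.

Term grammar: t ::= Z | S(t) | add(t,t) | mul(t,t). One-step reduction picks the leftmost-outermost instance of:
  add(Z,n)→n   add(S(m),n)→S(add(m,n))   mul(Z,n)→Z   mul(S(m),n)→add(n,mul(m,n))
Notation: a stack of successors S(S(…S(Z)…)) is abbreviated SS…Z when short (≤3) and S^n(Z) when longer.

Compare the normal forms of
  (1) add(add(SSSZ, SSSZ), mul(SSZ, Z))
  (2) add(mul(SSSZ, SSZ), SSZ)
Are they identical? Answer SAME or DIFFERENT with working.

Answer: DIFFERENT — A ⇓ S^6(Z), B ⇓ S^8(Z)

Working:
Term A:
  start: add(add(SSSZ, SSSZ), mul(SSZ, Z))
  →1  add(S(add(SSZ, SSSZ)), mul(SSZ, Z))
  →2  S(add(add(SSZ, SSSZ), mul(SSZ, Z)))
  →3  S(add(S(add(SZ, SSSZ)), mul(SSZ, Z)))
  →4  S(S(add(add(SZ, SSSZ), mul(SSZ, Z))))
  →5  S(S(add(S(add(Z, SSSZ)), mul(SSZ, Z))))
  →6  S(S(S(add(add(Z, SSSZ), mul(SSZ, Z)))))
  →7  S(S(S(add(SSSZ, mul(SSZ, Z)))))
  →8  S(S(S(S(add(SSZ, mul(SSZ, Z))))))
  →9  S(S(S(S(S(add(SZ, mul(SSZ, Z)))))))
  →10  S(S(S(S(S(S(add(Z, mul(SSZ, Z))))))))
  →11  S(S(S(S(S(S(mul(SSZ, Z)))))))
  →12  S(S(S(S(S(S(add(Z, mul(SZ, Z))))))))
  →13  S(S(S(S(S(S(mul(SZ, Z)))))))
  →14  S(S(S(S(S(S(add(Z, mul(Z, Z))))))))
  →15  S(S(S(S(S(S(mul(Z, Z)))))))
  →16  S^6(Z)

Term B:
  start: add(mul(SSSZ, SSZ), SSZ)
  →1  add(add(SSZ, mul(SSZ, SSZ)), SSZ)
  →2  add(S(add(SZ, mul(SSZ, SSZ))), SSZ)
  →3  S(add(add(SZ, mul(SSZ, SSZ)), SSZ))
  →4  S(add(S(add(Z, mul(SSZ, SSZ))), SSZ))
  →5  S(S(add(add(Z, mul(SSZ, SSZ)), SSZ)))
  →6  S(S(add(mul(SSZ, SSZ), SSZ)))
  →7  S(S(add(add(SSZ, mul(SZ, SSZ)), SSZ)))
  →8  S(S(add(S(add(SZ, mul(SZ, SSZ))), SSZ)))
  →9  S(S(S(add(add(SZ, mul(SZ, SSZ)), SSZ))))
  →10  S(S(S(add(S(add(Z, mul(SZ, SSZ))), SSZ))))
  →11  S(S(S(S(add(add(Z, mul(SZ, SSZ)), SSZ)))))
  →12  S(S(S(S(add(mul(SZ, SSZ), SSZ)))))
  →13  S(S(S(S(add(add(SSZ, mul(Z, SSZ)), SSZ)))))
  →14  S(S(S(S(add(S(add(SZ, mul(Z, SSZ))), SSZ)))))
  →15  S(S(S(S(S(add(add(SZ, mul(Z, SSZ)), SSZ))))))
  →16  S(S(S(S(S(add(S(add(Z, mul(Z, SSZ))), SSZ))))))
  →17  S(S(S(S(S(S(add(add(Z, mul(Z, SSZ)), SSZ)))))))
  →18  S(S(S(S(S(S(add(mul(Z, SSZ), SSZ)))))))
  →19  S(S(S(S(S(S(add(Z, SSZ)))))))
  →20  S^8(Z)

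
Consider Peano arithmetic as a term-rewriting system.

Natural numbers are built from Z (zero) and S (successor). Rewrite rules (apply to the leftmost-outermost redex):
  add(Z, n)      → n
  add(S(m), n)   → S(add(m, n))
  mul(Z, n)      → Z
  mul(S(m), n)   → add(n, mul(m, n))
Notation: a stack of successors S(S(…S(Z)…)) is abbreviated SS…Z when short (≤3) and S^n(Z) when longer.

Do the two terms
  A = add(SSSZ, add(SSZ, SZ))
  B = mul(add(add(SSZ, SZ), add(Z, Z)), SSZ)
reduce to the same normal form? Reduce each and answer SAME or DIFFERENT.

Term A:
  start: add(SSSZ, add(SSZ, SZ))
  step 1: S(add(SSZ, add(SSZ, SZ)))
  step 2: S(S(add(SZ, add(SSZ, SZ))))
  step 3: S(S(S(add(Z, add(SSZ, SZ)))))
  step 4: S(S(S(add(SSZ, SZ))))
  step 5: S(S(S(S(add(SZ, SZ)))))
  step 6: S(S(S(S(S(add(Z, SZ))))))
  step 7: S^6(Z)

Term B:
  start: mul(add(add(SSZ, SZ), add(Z, Z)), SSZ)
  step 1: mul(add(S(add(SZ, SZ)), add(Z, Z)), SSZ)
  step 2: mul(S(add(add(SZ, SZ), add(Z, Z))), SSZ)
  step 3: add(SSZ, mul(add(add(SZ, SZ), add(Z, Z)), SSZ))
  step 4: S(add(SZ, mul(add(add(SZ, SZ), add(Z, Z)), SSZ)))
  step 5: S(S(add(Z, mul(add(add(SZ, SZ), add(Z, Z)), SSZ))))
  step 6: S(S(mul(add(add(SZ, SZ), add(Z, Z)), SSZ)))
  step 7: S(S(mul(add(S(add(Z, SZ)), add(Z, Z)), SSZ)))
  step 8: S(S(mul(S(add(add(Z, SZ), add(Z, Z))), SSZ)))
  step 9: S(S(add(SSZ, mul(add(add(Z, SZ), add(Z, Z)), SSZ))))
  step 10: S(S(S(add(SZ, mul(add(add(Z, SZ), add(Z, Z)), SSZ)))))
  step 11: S(S(S(S(add(Z, mul(add(add(Z, SZ), add(Z, Z)), SSZ))))))
  step 12: S(S(S(S(mul(add(add(Z, SZ), add(Z, Z)), SSZ)))))
  step 13: S(S(S(S(mul(add(SZ, add(Z, Z)), SSZ)))))
  step 14: S(S(S(S(mul(S(add(Z, add(Z, Z))), SSZ)))))
  step 15: S(S(S(S(add(SSZ, mul(add(Z, add(Z, Z)), SSZ))))))
  step 16: S(S(S(S(S(add(SZ, mul(add(Z, add(Z, Z)), SSZ)))))))
  step 17: S(S(S(S(S(S(add(Z, mul(add(Z, add(Z, Z)), SSZ))))))))
  step 18: S(S(S(S(S(S(mul(add(Z, add(Z, Z)), SSZ)))))))
  step 19: S(S(S(S(S(S(mul(add(Z, Z), SSZ)))))))
  step 20: S(S(S(S(S(S(mul(Z, SSZ)))))))
  step 21: S^6(Z)

Answer: SAME — A ⇓ S^6(Z), B ⇓ S^6(Z)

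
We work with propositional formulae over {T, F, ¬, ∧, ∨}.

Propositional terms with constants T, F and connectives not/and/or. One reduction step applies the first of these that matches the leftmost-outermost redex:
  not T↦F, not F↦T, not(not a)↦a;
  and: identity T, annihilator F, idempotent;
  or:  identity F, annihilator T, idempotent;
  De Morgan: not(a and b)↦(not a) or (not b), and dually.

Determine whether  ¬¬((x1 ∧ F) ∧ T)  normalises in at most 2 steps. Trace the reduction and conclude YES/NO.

  start: ¬¬((x1 ∧ F) ∧ T)
  →1  (x1 ∧ F) ∧ T
  →2  x1 ∧ F

Answer: NO — after 2 steps the term is x1 ∧ F, not yet normal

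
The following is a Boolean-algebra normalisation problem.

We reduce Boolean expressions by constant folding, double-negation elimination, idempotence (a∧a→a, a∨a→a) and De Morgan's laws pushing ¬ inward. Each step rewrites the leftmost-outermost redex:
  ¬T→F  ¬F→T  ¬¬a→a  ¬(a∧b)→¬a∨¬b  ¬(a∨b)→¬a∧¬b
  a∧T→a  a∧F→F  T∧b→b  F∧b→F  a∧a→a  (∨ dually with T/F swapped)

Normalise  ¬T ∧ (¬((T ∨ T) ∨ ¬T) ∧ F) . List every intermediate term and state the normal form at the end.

  start: ¬T ∧ (¬((T ∨ T) ∨ ¬T) ∧ F)
  →1  F ∧ (¬((T ∨ T) ∨ ¬T) ∧ F)
  →2  F

Answer: normal form = F  (in 2 steps)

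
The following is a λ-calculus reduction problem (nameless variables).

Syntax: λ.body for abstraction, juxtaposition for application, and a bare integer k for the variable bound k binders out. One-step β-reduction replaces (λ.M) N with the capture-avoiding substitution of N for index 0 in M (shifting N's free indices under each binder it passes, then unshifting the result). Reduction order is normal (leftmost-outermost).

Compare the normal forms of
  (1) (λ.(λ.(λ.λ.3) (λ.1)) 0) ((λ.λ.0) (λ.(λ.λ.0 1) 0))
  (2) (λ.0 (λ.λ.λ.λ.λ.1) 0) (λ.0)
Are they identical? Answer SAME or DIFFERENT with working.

Answer: DIFFERENT — A ⇓ λ.λ.0, B ⇓ λ.λ.λ.λ.1

Derivation:
Term A:
  start: (λ.(λ.(λ.λ.3) (λ.1)) 0) ((λ.λ.0) (λ.(λ.λ.0 1) 0))
  step 1: (λ.(λ.λ.(λ.λ.0) (λ.(λ.λ.0 1) 0)) (λ.1)) ((λ.λ.0) (λ.(λ.λ.0 1) 0))
  step 2: (λ.λ.(λ.λ.0) (λ.(λ.λ.0 1) 0)) (λ.(λ.λ.0) (λ.(λ.λ.0 1) 0))
  step 3: λ.(λ.λ.0) (λ.(λ.λ.0 1) 0)
  step 4: λ.λ.0

Term B:
  start: (λ.0 (λ.λ.λ.λ.λ.1) 0) (λ.0)
  step 1: (λ.0) (λ.λ.λ.λ.λ.1) (λ.0)
  step 2: (λ.λ.λ.λ.λ.1) (λ.0)
  step 3: λ.λ.λ.λ.1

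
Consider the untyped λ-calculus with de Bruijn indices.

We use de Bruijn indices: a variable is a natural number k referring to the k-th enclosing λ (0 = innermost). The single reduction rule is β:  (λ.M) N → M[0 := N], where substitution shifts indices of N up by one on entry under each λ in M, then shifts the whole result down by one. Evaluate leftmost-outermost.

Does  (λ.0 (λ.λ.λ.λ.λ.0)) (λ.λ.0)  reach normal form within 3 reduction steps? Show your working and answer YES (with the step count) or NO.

  start: (λ.0 (λ.λ.λ.λ.λ.0)) (λ.λ.0)
  →1  (λ.λ.0) (λ.λ.λ.λ.λ.0)
  →2  λ.0

Answer: YES — reaches normal form λ.0 in 2 ≤ 3 steps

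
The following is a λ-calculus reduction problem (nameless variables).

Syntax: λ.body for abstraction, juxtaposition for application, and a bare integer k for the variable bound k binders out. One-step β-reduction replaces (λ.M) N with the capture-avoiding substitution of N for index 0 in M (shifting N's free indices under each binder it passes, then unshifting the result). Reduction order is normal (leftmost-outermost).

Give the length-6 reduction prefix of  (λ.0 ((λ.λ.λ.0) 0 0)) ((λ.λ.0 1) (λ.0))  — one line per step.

Answer: after 6 steps: λ.0

Working:
  start: (λ.0 ((λ.λ.λ.0) 0 0)) ((λ.λ.0 1) (λ.0))
  step 1: (λ.λ.0 1) (λ.0) ((λ.λ.λ.0) ((λ.λ.0 1) (λ.0)) ((λ.λ.0 1) (λ.0)))
  step 2: (λ.0 (λ.0)) ((λ.λ.λ.0) ((λ.λ.0 1) (λ.0)) ((λ.λ.0 1) (λ.0)))
  step 3: (λ.λ.λ.0) ((λ.λ.0 1) (λ.0)) ((λ.λ.0 1) (λ.0)) (λ.0)
  step 4: (λ.λ.0) ((λ.λ.0 1) (λ.0)) (λ.0)
  step 5: (λ.0) (λ.0)
  step 6: λ.0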